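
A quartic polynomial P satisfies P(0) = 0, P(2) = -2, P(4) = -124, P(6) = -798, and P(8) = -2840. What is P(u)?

Write P(u) = au^4 + bu^3 + cu^2 + du + e. Substituting each data point gives a linear system:
  e = 0
  16a + 8b + 4c + 2d + e = -2
  256a + 64b + 16c + 4d + e = -124
  1296a + 216b + 36c + 6d + e = -798
  4096a + 512b + 64c + 8d + e = -2840
Solving the system yields a = -1, b = 3, c = -5, d = 5, e = 0.
So P(u) = -u^4 + 3u^3 - 5u^2 + 5u.
Check: P(0) = 0. ✓

P(u) = -u^4 + 3u^3 - 5u^2 + 5u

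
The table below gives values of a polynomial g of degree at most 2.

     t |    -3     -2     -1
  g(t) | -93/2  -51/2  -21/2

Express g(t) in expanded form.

Write g(t) = at^2 + bt + c. Substituting each data point gives a linear system:
  9a - 3b + c = -93/2
  4a - 2b + c = -51/2
  a - b + c = -21/2
Solving the system yields a = -3, b = 6, c = -3/2.
So g(t) = -3t^2 + 6t - 3/2.
Check: g(-1) = -21/2. ✓

g(t) = -3t^2 + 6t - 3/2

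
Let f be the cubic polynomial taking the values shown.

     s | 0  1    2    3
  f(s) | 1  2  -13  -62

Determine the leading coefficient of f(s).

Write f(s) = as^3 + bs^2 + cs + d. Substituting each data point gives a linear system:
  d = 1
  a + b + c + d = 2
  8a + 4b + 2c + d = -13
  27a + 9b + 3c + d = -62
Solving the system yields a = -3, b = 1, c = 3, d = 1.
So f(s) = -3s³ + s² + 3s + 1.
The leading coefficient is -3.

-3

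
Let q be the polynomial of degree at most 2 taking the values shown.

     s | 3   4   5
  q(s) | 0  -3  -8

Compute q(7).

-24

Forward differences of the values at s = 3, 4, 5:
  q  : 0  -3  -8
  Δ  : -3  -5
  Δ^2: -2
The second differences are constant, confirming degree 2.
Interpolating (Newton forward form) and evaluating at s = 7 gives q(7) = -24.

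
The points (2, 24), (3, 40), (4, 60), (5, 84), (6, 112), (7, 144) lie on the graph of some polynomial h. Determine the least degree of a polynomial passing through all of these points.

Forward differences of the values at n = 2, 3, 4, 5, 6, 7:
  h  : 24  40  60  84  112  144
  Δ  : 16  20  24  28  32
  Δ^2: 4  4  4  4
  Δ^3: 0  0  0
  Δ^4: 0  0
  Δ^5: 0
The second differences are constant (4) and nonzero, while all higher differences vanish, so the minimal degree is 2.

2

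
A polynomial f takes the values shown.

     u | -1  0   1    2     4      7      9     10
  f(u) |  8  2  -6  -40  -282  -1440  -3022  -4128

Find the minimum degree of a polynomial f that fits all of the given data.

Divided differences on the nodes -1, 0, 1, 2, 4, 7, 9, 10:
  order 0: 8  2  -6  -40  -282  -1440  -3022  -4128
  order 1: -6  -8  -34  -121  -386  -791  -1106
  order 2: -1  -13  -29  -53  -81  -105
  order 3: -4  -4  -4  -4  -4
  order 4: 0  0  0  0
  order 5: 0  0  0
  order 6: 0  0
  order 7: 0
The order-3 divided differences are all -4 (nonzero) and every higher order vanishes, so the data lies on a polynomial of degree exactly 3.

3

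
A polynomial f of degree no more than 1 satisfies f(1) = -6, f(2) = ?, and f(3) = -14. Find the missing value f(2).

The 2 known points determine the degree-1 polynomial uniquely.
Write f(t) = at + b. Substituting each data point gives a linear system:
  a + b = -6
  3a + b = -14
Solving the system yields a = -4, b = -2.
So f(t) = -4t - 2.
Then f(2) = -10.

-10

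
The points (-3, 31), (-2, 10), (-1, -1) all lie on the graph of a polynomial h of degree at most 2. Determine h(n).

h(n) = 5n^2 + 4n - 2

Using the Lagrange interpolation formula with nodes -3, -2, -1:
  L_0(n) = (n + 2)(n + 1) / 2
  L_1(n) = (n + 3)(n + 1) / -1
  L_2(n) = (n + 3)(n + 2) / 2
Then h(n) = 31·L_0(n) + 10·L_1(n) - 1·L_2(n).
Expanding and collecting terms gives h(n) = 5n^2 + 4n - 2.
Check: h(-1) = -1. ✓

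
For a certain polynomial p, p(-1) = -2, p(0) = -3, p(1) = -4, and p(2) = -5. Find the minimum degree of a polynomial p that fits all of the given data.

Forward differences of the values at n = -1, 0, 1, 2:
  p  : -2  -3  -4  -5
  Δ  : -1  -1  -1
  Δ^2: 0  0
  Δ^3: 0
The first differences are constant (-1) and nonzero, while all higher differences vanish, so the minimal degree is 1.

1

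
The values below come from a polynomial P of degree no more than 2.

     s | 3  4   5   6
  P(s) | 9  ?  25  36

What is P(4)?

16

On equispaced nodes a degree-2 polynomial has vanishing third forward difference, so
  - P(3) + 3·P(4) - 3·P(5) + P(6) = 0.
Substituting the known values and solving for P(4):
  3·P(4) = 48
  P(4) = 16.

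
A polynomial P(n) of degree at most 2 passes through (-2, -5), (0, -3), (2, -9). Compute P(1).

-5

Using the Lagrange interpolation formula with nodes -2, 0, 2:
  L_0(n) = n(n - 2) / 8
  L_1(n) = (n + 2)(n - 2) / -4
  L_2(n) = (n + 2)n / 8
Then P(n) = -5·L_0(n) - 3·L_1(n) - 9·L_2(n).
Expanding and collecting terms gives P(n) = -n² - n - 3.
Evaluating at n = 1: P(1) = -5.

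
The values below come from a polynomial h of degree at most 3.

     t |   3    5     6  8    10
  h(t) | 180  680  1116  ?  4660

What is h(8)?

2480

The 4 known points determine the degree-3 polynomial uniquely.
Write h(t) = at^3 + bt^2 + ct + d. Substituting each data point gives a linear system:
  27a + 9b + 3c + d = 180
  125a + 25b + 5c + d = 680
  216a + 36b + 6c + d = 1116
  1000a + 100b + 10c + d = 4660
Solving the system yields a = 4, b = 6, c = 6, d = 0.
So h(t) = 4t^3 + 6t^2 + 6t.
Then h(8) = 2480.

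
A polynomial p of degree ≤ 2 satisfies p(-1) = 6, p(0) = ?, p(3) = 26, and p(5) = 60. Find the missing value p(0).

5

The 3 known points determine the degree-2 polynomial uniquely.
Write p(n) = an^2 + bn + c. Substituting each data point gives a linear system:
  a - b + c = 6
  9a + 3b + c = 26
  25a + 5b + c = 60
Solving the system yields a = 2, b = 1, c = 5.
So p(n) = 2n^2 + n + 5.
Then p(0) = 5.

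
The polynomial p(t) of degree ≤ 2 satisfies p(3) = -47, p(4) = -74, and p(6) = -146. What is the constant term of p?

-2

Write p(t) = at^2 + bt + c. Substituting each data point gives a linear system:
  9a + 3b + c = -47
  16a + 4b + c = -74
  36a + 6b + c = -146
Solving the system yields a = -3, b = -6, c = -2.
So p(t) = -3t^2 - 6t - 2.
The constant term is -2.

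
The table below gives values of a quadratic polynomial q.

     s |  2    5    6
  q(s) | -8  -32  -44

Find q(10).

Write q(s) = as^2 + bs + c. Substituting each data point gives a linear system:
  4a + 2b + c = -8
  25a + 5b + c = -32
  36a + 6b + c = -44
Solving the system yields a = -1, b = -1, c = -2.
So q(s) = -s^2 - s - 2.
Then q(10) = -112.

-112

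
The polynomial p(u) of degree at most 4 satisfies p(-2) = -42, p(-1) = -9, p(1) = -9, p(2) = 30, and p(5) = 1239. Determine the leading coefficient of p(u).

1

Write p(u) = au^4 + bu^3 + cu^2 + du + e. Substituting each data point gives a linear system:
  16a - 8b + 4c - 2d + e = -42
  a - b + c - d + e = -9
  a + b + c + d + e = -9
  16a + 8b + 4c + 2d + e = 30
  625a + 125b + 25c + 5d + e = 1239
Solving the system yields a = 1, b = 6, c = -4, d = -6, e = -6.
So p(u) = u^4 + 6u^3 - 4u^2 - 6u - 6.
The leading coefficient is 1.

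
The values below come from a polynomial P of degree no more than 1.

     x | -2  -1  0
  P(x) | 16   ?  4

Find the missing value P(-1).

On equispaced nodes a degree-1 polynomial has vanishing second forward difference, so
  P(-2) - 2·P(-1) + P(0) = 0.
Substituting the known values and solving for P(-1):
  -2·P(-1) = -20
  P(-1) = 10.

10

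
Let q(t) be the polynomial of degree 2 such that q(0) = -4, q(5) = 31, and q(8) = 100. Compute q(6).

50

Write q(t) = at^2 + bt + c. Substituting each data point gives a linear system:
  c = -4
  25a + 5b + c = 31
  64a + 8b + c = 100
Solving the system yields a = 2, b = -3, c = -4.
So q(t) = 2t^2 - 3t - 4.
Then q(6) = 50.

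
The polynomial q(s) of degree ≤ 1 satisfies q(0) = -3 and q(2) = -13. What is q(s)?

q(s) = -5s - 3

Write q(s) = as + b. Substituting each data point gives a linear system:
  b = -3
  2a + b = -13
Solving the system yields a = -5, b = -3.
So q(s) = -5s - 3.
Check: q(0) = -3. ✓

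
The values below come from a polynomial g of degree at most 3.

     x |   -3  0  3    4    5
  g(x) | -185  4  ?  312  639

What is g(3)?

121

The 4 known points determine the degree-3 polynomial uniquely.
Write g(x) = ax^3 + bx^2 + cx + d. Substituting each data point gives a linear system:
  -27a + 9b - 3c + d = -185
  d = 4
  64a + 16b + 4c + d = 312
  125a + 25b + 5c + d = 639
Solving the system yields a = 6, b = -4, c = -3, d = 4.
So g(x) = 6x^3 - 4x^2 - 3x + 4.
Then g(3) = 121.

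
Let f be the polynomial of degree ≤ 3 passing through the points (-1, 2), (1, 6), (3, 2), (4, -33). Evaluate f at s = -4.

191

Write f(s) = as^3 + bs^2 + cs + d. Substituting each data point gives a linear system:
  -a + b - c + d = 2
  a + b + c + d = 6
  27a + 9b + 3c + d = 2
  64a + 16b + 4c + d = -33
Solving the system yields a = -2, b = 5, c = 4, d = -1.
So f(s) = -2s³ + 5s² + 4s - 1.
Then f(-4) = 191.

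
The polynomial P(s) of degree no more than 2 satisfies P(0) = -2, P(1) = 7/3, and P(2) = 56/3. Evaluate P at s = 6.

204

Write P(s) = as^2 + bs + c. Substituting each data point gives a linear system:
  c = -2
  a + b + c = 7/3
  4a + 2b + c = 56/3
Solving the system yields a = 6, b = -5/3, c = -2.
So P(s) = 6s² - (5/3)s - 2.
Then P(6) = 204.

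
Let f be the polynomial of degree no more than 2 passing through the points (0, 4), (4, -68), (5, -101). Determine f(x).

f(x) = -3x^2 - 6x + 4

Using the Lagrange interpolation formula with nodes 0, 4, 5:
  L_0(x) = (x - 4)(x - 5) / 20
  L_1(x) = x(x - 5) / -4
  L_2(x) = x(x - 4) / 5
Then f(x) = 4·L_0(x) - 68·L_1(x) - 101·L_2(x).
Expanding and collecting terms gives f(x) = -3x^2 - 6x + 4.
Check: f(0) = 4. ✓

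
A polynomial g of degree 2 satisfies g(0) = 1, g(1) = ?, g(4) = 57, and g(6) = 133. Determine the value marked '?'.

The 3 known points determine the degree-2 polynomial uniquely.
Write g(t) = at^2 + bt + c. Substituting each data point gives a linear system:
  c = 1
  16a + 4b + c = 57
  36a + 6b + c = 133
Solving the system yields a = 4, b = -2, c = 1.
So g(t) = 4t^2 - 2t + 1.
Then g(1) = 3.

3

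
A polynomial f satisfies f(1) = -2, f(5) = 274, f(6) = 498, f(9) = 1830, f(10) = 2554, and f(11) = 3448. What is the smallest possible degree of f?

Divided differences on the nodes 1, 5, 6, 9, 10, 11:
  order 0: -2  274  498  1830  2554  3448
  order 1: 69  224  444  724  894
  order 2: 31  55  70  85
  order 3: 3  3  3
  order 4: 0  0
  order 5: 0
The order-3 divided differences are all 3 (nonzero) and every higher order vanishes, so the data lies on a polynomial of degree exactly 3.

3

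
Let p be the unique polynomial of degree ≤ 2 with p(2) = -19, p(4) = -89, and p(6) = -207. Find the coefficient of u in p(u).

Write p(u) = au^2 + bu + c. Substituting each data point gives a linear system:
  4a + 2b + c = -19
  16a + 4b + c = -89
  36a + 6b + c = -207
Solving the system yields a = -6, b = 1, c = 3.
So p(u) = -6u^2 + u + 3.
The coefficient of u is 1.

1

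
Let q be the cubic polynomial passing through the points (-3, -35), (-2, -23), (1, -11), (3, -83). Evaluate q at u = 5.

Write q(u) = au^3 + bu^2 + cu + d. Substituting each data point gives a linear system:
  -27a + 9b - 3c + d = -35
  -8a + 4b - 2c + d = -23
  a + b + c + d = -11
  27a + 9b + 3c + d = -83
Solving the system yields a = -1, b = -6, c = 1, d = -5.
So q(u) = -u^3 - 6u^2 + u - 5.
Then q(5) = -275.

-275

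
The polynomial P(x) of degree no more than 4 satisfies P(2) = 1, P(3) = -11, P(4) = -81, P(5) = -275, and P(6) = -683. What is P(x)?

P(x) = -x^4 + 3x^3 - x^2 + x - 5

Using the Lagrange interpolation formula with nodes 2, 3, 4, 5, 6:
  L_0(x) = (x - 3)(x - 4)(x - 5)(x - 6) / 24
  L_1(x) = (x - 2)(x - 4)(x - 5)(x - 6) / -6
  L_2(x) = (x - 2)(x - 3)(x - 5)(x - 6) / 4
  L_3(x) = (x - 2)(x - 3)(x - 4)(x - 6) / -6
  L_4(x) = (x - 2)(x - 3)(x - 4)(x - 5) / 24
Then P(x) = 1·L_0(x) - 11·L_1(x) - 81·L_2(x) - 275·L_3(x) - 683·L_4(x).
Expanding and collecting terms gives P(x) = -x⁴ + 3x³ - x² + x - 5.
Check: P(5) = -275. ✓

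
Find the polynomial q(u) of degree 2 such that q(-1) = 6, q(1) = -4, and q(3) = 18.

Write q(u) = au^2 + bu + c. Substituting each data point gives a linear system:
  a - b + c = 6
  a + b + c = -4
  9a + 3b + c = 18
Solving the system yields a = 4, b = -5, c = -3.
So q(u) = 4u^2 - 5u - 3.
Check: q(1) = -4. ✓

q(u) = 4u^2 - 5u - 3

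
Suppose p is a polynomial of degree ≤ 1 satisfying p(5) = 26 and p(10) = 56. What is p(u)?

p(u) = 6u - 4

Using the Lagrange interpolation formula with nodes 5, 10:
  L_0(u) = (u - 10) / -5
  L_1(u) = (u - 5) / 5
Then p(u) = 26·L_0(u) + 56·L_1(u).
Expanding and collecting terms gives p(u) = 6u - 4.
Check: p(5) = 26. ✓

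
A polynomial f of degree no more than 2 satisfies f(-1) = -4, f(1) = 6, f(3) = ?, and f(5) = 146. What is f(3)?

56

On equispaced nodes a degree-2 polynomial has vanishing third forward difference, so
  - f(-1) + 3·f(1) - 3·f(3) + f(5) = 0.
Substituting the known values and solving for f(3):
  -3·f(3) = -168
  f(3) = 56.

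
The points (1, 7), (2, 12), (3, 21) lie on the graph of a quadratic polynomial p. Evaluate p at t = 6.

72

Write p(t) = at^2 + bt + c. Substituting each data point gives a linear system:
  a + b + c = 7
  4a + 2b + c = 12
  9a + 3b + c = 21
Solving the system yields a = 2, b = -1, c = 6.
So p(t) = 2t^2 - t + 6.
Then p(6) = 72.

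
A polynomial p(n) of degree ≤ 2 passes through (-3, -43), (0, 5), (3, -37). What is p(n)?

Using the Lagrange interpolation formula with nodes -3, 0, 3:
  L_0(n) = n(n - 3) / 18
  L_1(n) = (n + 3)(n - 3) / -9
  L_2(n) = (n + 3)n / 18
Then p(n) = -43·L_0(n) + 5·L_1(n) - 37·L_2(n).
Expanding and collecting terms gives p(n) = -5n^2 + n + 5.
Check: p(3) = -37. ✓

p(n) = -5n^2 + n + 5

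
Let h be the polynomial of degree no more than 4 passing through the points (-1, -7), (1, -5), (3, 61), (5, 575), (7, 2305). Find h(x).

h(x) = x^4 - 2x^2 + x - 5

Write h(x) = ax^4 + bx^3 + cx^2 + dx + e. Substituting each data point gives a linear system:
  a - b + c - d + e = -7
  a + b + c + d + e = -5
  81a + 27b + 9c + 3d + e = 61
  625a + 125b + 25c + 5d + e = 575
  2401a + 343b + 49c + 7d + e = 2305
Solving the system yields a = 1, b = 0, c = -2, d = 1, e = -5.
So h(x) = x^4 - 2x^2 + x - 5.
Check: h(1) = -5. ✓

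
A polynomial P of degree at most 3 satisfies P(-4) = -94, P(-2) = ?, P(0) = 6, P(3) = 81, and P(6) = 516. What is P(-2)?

The 4 known points determine the degree-3 polynomial uniquely.
Write P(t) = at^3 + bt^2 + ct + d. Substituting each data point gives a linear system:
  -64a + 16b - 4c + d = -94
  d = 6
  27a + 9b + 3c + d = 81
  216a + 36b + 6c + d = 516
Solving the system yields a = 2, b = 2, c = 1, d = 6.
So P(t) = 2t^3 + 2t^2 + t + 6.
Then P(-2) = -4.

-4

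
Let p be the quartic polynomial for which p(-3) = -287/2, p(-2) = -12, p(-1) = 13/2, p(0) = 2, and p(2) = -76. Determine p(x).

p(x) = -3x^4 - 3x^3 + (1/2)x^2 - 4x + 2

Write p(x) = ax^4 + bx^3 + cx^2 + dx + e. Substituting each data point gives a linear system:
  81a - 27b + 9c - 3d + e = -287/2
  16a - 8b + 4c - 2d + e = -12
  a - b + c - d + e = 13/2
  e = 2
  16a + 8b + 4c + 2d + e = -76
Solving the system yields a = -3, b = -3, c = 1/2, d = -4, e = 2.
So p(x) = -3x^4 - 3x^3 + (1/2)x^2 - 4x + 2.
Check: p(-3) = -287/2. ✓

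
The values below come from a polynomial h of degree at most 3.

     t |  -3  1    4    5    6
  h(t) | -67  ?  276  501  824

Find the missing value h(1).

The 4 known points determine the degree-3 polynomial uniquely.
Write h(t) = at^3 + bt^2 + ct + d. Substituting each data point gives a linear system:
  -27a + 9b - 3c + d = -67
  64a + 16b + 4c + d = 276
  125a + 25b + 5c + d = 501
  216a + 36b + 6c + d = 824
Solving the system yields a = 3, b = 4, c = 6, d = -4.
So h(t) = 3t^3 + 4t^2 + 6t - 4.
Then h(1) = 9.

9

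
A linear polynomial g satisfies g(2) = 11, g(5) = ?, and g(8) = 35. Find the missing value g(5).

23

The 2 known points determine the degree-1 polynomial uniquely.
Write g(n) = an + b. Substituting each data point gives a linear system:
  2a + b = 11
  8a + b = 35
Solving the system yields a = 4, b = 3.
So g(n) = 4n + 3.
Then g(5) = 23.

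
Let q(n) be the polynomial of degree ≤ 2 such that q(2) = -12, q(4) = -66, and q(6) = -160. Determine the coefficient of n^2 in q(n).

-5

Write q(n) = an^2 + bn + c. Substituting each data point gives a linear system:
  4a + 2b + c = -12
  16a + 4b + c = -66
  36a + 6b + c = -160
Solving the system yields a = -5, b = 3, c = 2.
So q(n) = -5n^2 + 3n + 2.
The leading coefficient is -5.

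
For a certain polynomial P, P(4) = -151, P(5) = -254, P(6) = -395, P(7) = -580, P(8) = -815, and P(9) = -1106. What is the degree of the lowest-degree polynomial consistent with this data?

3

Forward differences of the values at u = 4, 5, 6, 7, 8, 9:
  P  : -151  -254  -395  -580  -815  -1106
  Δ  : -103  -141  -185  -235  -291
  Δ^2: -38  -44  -50  -56
  Δ^3: -6  -6  -6
  Δ^4: 0  0
  Δ^5: 0
The third differences are constant (-6) and nonzero, while all higher differences vanish, so the minimal degree is 3.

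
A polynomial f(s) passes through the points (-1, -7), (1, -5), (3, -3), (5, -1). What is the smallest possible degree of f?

Forward differences of the values at s = -1, 1, 3, 5:
  f  : -7  -5  -3  -1
  Δ  : 2  2  2
  Δ^2: 0  0
  Δ^3: 0
The first differences are constant (2) and nonzero, while all higher differences vanish, so the minimal degree is 1.

1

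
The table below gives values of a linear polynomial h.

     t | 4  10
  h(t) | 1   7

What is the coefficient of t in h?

1

Write h(t) = at + b. Substituting each data point gives a linear system:
  4a + b = 1
  10a + b = 7
Solving the system yields a = 1, b = -3.
So h(t) = t - 3.
The leading coefficient is 1.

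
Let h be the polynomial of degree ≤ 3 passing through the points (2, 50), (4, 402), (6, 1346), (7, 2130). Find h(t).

Using the Lagrange interpolation formula with nodes 2, 4, 6, 7:
  L_0(t) = (t - 4)(t - 6)(t - 7) / -40
  L_1(t) = (t - 2)(t - 6)(t - 7) / 12
  L_2(t) = (t - 2)(t - 4)(t - 7) / -8
  L_3(t) = (t - 2)(t - 4)(t - 6) / 15
Then h(t) = 50·L_0(t) + 402·L_1(t) + 1346·L_2(t) + 2130·L_3(t).
Expanding and collecting terms gives h(t) = 6t³ + 2t² - 4t + 2.
Check: h(7) = 2130. ✓

h(t) = 6t^3 + 2t^2 - 4t + 2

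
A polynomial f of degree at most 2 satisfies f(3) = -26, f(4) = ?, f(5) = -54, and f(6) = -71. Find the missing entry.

-39

On equispaced nodes a degree-2 polynomial has vanishing third forward difference, so
  - f(3) + 3·f(4) - 3·f(5) + f(6) = 0.
Substituting the known values and solving for f(4):
  3·f(4) = -117
  f(4) = -39.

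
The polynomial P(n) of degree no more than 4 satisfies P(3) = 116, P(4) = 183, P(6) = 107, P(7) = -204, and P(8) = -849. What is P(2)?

51

Using the Lagrange interpolation formula with nodes 3, 4, 6, 7, 8:
  L_0(n) = (n - 4)(n - 6)(n - 7)(n - 8) / 60
  L_1(n) = (n - 3)(n - 6)(n - 7)(n - 8) / -24
  L_2(n) = (n - 3)(n - 4)(n - 7)(n - 8) / 12
  L_3(n) = (n - 3)(n - 4)(n - 6)(n - 8) / -12
  L_4(n) = (n - 3)(n - 4)(n - 6)(n - 7) / 40
Then P(n) = 116·L_0(n) + 183·L_1(n) + 107·L_2(n) - 204·L_3(n) - 849·L_4(n).
Expanding and collecting terms gives P(n) = -n^4 + 6n^3 + 2n^2 + 6n - 1.
Evaluating at n = 2: P(2) = 51.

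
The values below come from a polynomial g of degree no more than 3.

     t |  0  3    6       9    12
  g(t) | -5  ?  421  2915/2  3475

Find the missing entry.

83/2

The 4 known points determine the degree-3 polynomial uniquely.
Write g(t) = at^3 + bt^2 + ct + d. Substituting each data point gives a linear system:
  d = -5
  216a + 36b + 6c + d = 421
  729a + 81b + 9c + d = 2915/2
  1728a + 144b + 12c + d = 3475
Solving the system yields a = 2, b = 1/2, c = -4, d = -5.
So g(t) = 2t^3 + (1/2)t^2 - 4t - 5.
Then g(3) = 83/2.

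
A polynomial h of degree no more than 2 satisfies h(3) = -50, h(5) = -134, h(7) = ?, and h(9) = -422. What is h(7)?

-258

On equispaced nodes a degree-2 polynomial has vanishing third forward difference, so
  - h(3) + 3·h(5) - 3·h(7) + h(9) = 0.
Substituting the known values and solving for h(7):
  -3·h(7) = 774
  h(7) = -258.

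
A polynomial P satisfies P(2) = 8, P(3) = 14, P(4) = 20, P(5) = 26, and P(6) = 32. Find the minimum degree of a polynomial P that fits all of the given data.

Forward differences of the values at s = 2, 3, 4, 5, 6:
  P  : 8  14  20  26  32
  Δ  : 6  6  6  6
  Δ^2: 0  0  0
  Δ^3: 0  0
  Δ^4: 0
The first differences are constant (6) and nonzero, while all higher differences vanish, so the minimal degree is 1.

1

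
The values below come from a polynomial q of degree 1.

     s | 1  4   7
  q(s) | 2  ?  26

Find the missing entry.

The 2 known points determine the degree-1 polynomial uniquely.
Write q(s) = as + b. Substituting each data point gives a linear system:
  a + b = 2
  7a + b = 26
Solving the system yields a = 4, b = -2.
So q(s) = 4s - 2.
Then q(4) = 14.

14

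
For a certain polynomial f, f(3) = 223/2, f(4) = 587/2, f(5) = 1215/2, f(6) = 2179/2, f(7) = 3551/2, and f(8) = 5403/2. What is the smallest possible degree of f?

3

Forward differences of the values at x = 3, 4, 5, 6, 7, 8:
  f  : 223/2  587/2  1215/2  2179/2  3551/2  5403/2
  Δ  : 182  314  482  686  926
  Δ^2: 132  168  204  240
  Δ^3: 36  36  36
  Δ^4: 0  0
  Δ^5: 0
The third differences are constant (36) and nonzero, while all higher differences vanish, so the minimal degree is 3.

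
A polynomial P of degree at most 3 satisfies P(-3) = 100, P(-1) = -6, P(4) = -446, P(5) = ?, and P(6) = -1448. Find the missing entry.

The 4 known points determine the degree-3 polynomial uniquely.
Write P(t) = at^3 + bt^2 + ct + d. Substituting each data point gives a linear system:
  -27a + 9b - 3c + d = 100
  -a + b - c + d = -6
  64a + 16b + 4c + d = -446
  216a + 36b + 6c + d = -1448
Solving the system yields a = -6, b = -5, c = 5, d = -2.
So P(t) = -6t^3 - 5t^2 + 5t - 2.
Then P(5) = -852.

-852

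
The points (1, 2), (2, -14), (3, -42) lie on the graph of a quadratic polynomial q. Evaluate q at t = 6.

-198

Write q(t) = at^2 + bt + c. Substituting each data point gives a linear system:
  a + b + c = 2
  4a + 2b + c = -14
  9a + 3b + c = -42
Solving the system yields a = -6, b = 2, c = 6.
So q(t) = -6t^2 + 2t + 6.
Then q(6) = -198.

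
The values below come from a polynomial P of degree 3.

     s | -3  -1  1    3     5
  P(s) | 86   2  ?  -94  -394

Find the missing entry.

The 4 known points determine the degree-3 polynomial uniquely.
Write P(s) = as^3 + bs^2 + cs + d. Substituting each data point gives a linear system:
  -27a + 9b - 3c + d = 86
  -a + b - c + d = 2
  27a + 9b + 3c + d = -94
  125a + 25b + 5c + d = -394
Solving the system yields a = -3, b = 0, c = -3, d = -4.
So P(s) = -3s^3 - 3s - 4.
Then P(1) = -10.

-10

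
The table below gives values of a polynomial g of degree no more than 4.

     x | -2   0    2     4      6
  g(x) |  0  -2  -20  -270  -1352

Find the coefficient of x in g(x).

Write g(x) = ax^4 + bx^3 + cx^2 + dx + e. Substituting each data point gives a linear system:
  16a - 8b + 4c - 2d + e = 0
  e = -2
  16a + 8b + 4c + 2d + e = -20
  256a + 64b + 16c + 4d + e = -270
  1296a + 216b + 36c + 6d + e = -1352
Solving the system yields a = -1, b = -1/2, c = 2, d = -3, e = -2.
So g(x) = -x^4 - (1/2)x^3 + 2x^2 - 3x - 2.
The coefficient of x is -3.

-3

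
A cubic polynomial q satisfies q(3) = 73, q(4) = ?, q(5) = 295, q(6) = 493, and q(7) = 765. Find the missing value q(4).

The 4 known points determine the degree-3 polynomial uniquely.
Write q(x) = ax^3 + bx^2 + cx + d. Substituting each data point gives a linear system:
  27a + 9b + 3c + d = 73
  125a + 25b + 5c + d = 295
  216a + 36b + 6c + d = 493
  343a + 49b + 7c + d = 765
Solving the system yields a = 2, b = 1, c = 5, d = -5.
So q(x) = 2x^3 + x^2 + 5x - 5.
Then q(4) = 159.

159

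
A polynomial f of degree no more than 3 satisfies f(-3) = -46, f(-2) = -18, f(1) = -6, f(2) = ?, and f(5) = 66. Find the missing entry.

-6

The 4 known points determine the degree-3 polynomial uniquely.
Write f(s) = as^3 + bs^2 + cs + d. Substituting each data point gives a linear system:
  -27a + 9b - 3c + d = -46
  -8a + 4b - 2c + d = -18
  a + b + c + d = -6
  125a + 25b + 5c + d = 66
Solving the system yields a = 1, b = -2, c = -1, d = -4.
So f(s) = s^3 - 2s^2 - s - 4.
Then f(2) = -6.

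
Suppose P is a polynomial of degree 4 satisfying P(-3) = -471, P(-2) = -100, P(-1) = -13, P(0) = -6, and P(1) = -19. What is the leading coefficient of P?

Write P(n) = an^4 + bn^3 + cn^2 + dn + e. Substituting each data point gives a linear system:
  81a - 27b + 9c - 3d + e = -471
  16a - 8b + 4c - 2d + e = -100
  a - b + c - d + e = -13
  e = -6
  a + b + c + d + e = -19
Solving the system yields a = -6, b = -2, c = -4, d = -1, e = -6.
So P(n) = -6n⁴ - 2n³ - 4n² - n - 6.
The leading coefficient is -6.

-6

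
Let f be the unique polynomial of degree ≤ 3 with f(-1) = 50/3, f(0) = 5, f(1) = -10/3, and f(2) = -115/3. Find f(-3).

Write f(x) = ax^3 + bx^2 + cx + d. Substituting each data point gives a linear system:
  -a + b - c + d = 50/3
  d = 5
  a + b + c + d = -10/3
  8a + 4b + 2c + d = -115/3
Solving the system yields a = -5, b = 5/3, c = -5, d = 5.
So f(x) = -5x^3 + (5/3)x^2 - 5x + 5.
Then f(-3) = 170.

170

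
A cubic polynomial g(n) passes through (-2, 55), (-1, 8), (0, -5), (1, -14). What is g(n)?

Using the Lagrange interpolation formula with nodes -2, -1, 0, 1:
  L_0(n) = (n + 1)n(n - 1) / -6
  L_1(n) = (n + 2)n(n - 1) / 2
  L_2(n) = (n + 2)(n + 1)(n - 1) / -2
  L_3(n) = (n + 2)(n + 1)n / 6
Then g(n) = 55·L_0(n) + 8·L_1(n) - 5·L_2(n) - 14·L_3(n).
Expanding and collecting terms gives g(n) = -5n^3 + 2n^2 - 6n - 5.
Check: g(-1) = 8. ✓

g(n) = -5n^3 + 2n^2 - 6n - 5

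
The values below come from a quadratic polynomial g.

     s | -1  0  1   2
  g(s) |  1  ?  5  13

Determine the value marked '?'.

The 3 known points determine the degree-2 polynomial uniquely.
Write g(s) = as^2 + bs + c. Substituting each data point gives a linear system:
  a - b + c = 1
  a + b + c = 5
  4a + 2b + c = 13
Solving the system yields a = 2, b = 2, c = 1.
So g(s) = 2s^2 + 2s + 1.
Then g(0) = 1.

1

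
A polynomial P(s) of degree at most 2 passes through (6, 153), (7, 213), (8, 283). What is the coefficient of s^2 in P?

5

Write P(s) = as^2 + bs + c. Substituting each data point gives a linear system:
  36a + 6b + c = 153
  49a + 7b + c = 213
  64a + 8b + c = 283
Solving the system yields a = 5, b = -5, c = 3.
So P(s) = 5s^2 - 5s + 3.
The leading coefficient is 5.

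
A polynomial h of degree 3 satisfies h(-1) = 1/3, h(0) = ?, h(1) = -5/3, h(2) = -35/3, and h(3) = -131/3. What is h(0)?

The 4 known points determine the degree-3 polynomial uniquely.
Write h(u) = au^3 + bu^2 + cu + d. Substituting each data point gives a linear system:
  -a + b - c + d = 1/3
  a + b + c + d = -5/3
  8a + 4b + 2c + d = -35/3
  27a + 9b + 3c + d = -131/3
Solving the system yields a = -2, b = 1, c = 1, d = -5/3.
So h(u) = -2u³ + u² + u - 5/3.
Then h(0) = -5/3.

-5/3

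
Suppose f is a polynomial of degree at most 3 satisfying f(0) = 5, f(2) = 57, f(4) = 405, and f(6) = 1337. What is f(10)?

Forward differences of the values at x = 0, 2, 4, 6:
  f  : 5  57  405  1337
  Δ  : 52  348  932
  Δ^2: 296  584
  Δ^3: 288
The third differences are constant, confirming degree 3.
Interpolating (Newton forward form) and evaluating at x = 10 gives f(10) = 6105.

6105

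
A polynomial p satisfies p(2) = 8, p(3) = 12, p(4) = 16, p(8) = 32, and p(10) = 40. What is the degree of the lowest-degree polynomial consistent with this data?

1

Divided differences on the nodes 2, 3, 4, 8, 10:
  order 0: 8  12  16  32  40
  order 1: 4  4  4  4
  order 2: 0  0  0
  order 3: 0  0
  order 4: 0
The order-1 divided differences are all 4 (nonzero) and every higher order vanishes, so the data lies on a polynomial of degree exactly 1.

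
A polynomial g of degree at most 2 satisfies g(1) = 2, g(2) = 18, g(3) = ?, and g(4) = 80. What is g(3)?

On equispaced nodes a degree-2 polynomial has vanishing third forward difference, so
  - g(1) + 3·g(2) - 3·g(3) + g(4) = 0.
Substituting the known values and solving for g(3):
  -3·g(3) = -132
  g(3) = 44.

44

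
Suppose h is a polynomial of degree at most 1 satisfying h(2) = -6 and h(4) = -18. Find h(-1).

Write h(n) = an + b. Substituting each data point gives a linear system:
  2a + b = -6
  4a + b = -18
Solving the system yields a = -6, b = 6.
So h(n) = -6n + 6.
Then h(-1) = 12.

12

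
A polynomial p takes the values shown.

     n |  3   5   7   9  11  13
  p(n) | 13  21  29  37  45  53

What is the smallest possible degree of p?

Forward differences of the values at n = 3, 5, 7, 9, 11, 13:
  p  : 13  21  29  37  45  53
  Δ  : 8  8  8  8  8
  Δ^2: 0  0  0  0
  Δ^3: 0  0  0
  Δ^4: 0  0
  Δ^5: 0
The first differences are constant (8) and nonzero, while all higher differences vanish, so the minimal degree is 1.

1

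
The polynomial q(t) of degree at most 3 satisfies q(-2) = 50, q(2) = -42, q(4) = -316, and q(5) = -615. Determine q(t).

Write q(t) = at^3 + bt^2 + ct + d. Substituting each data point gives a linear system:
  -8a + 4b - 2c + d = 50
  8a + 4b + 2c + d = -42
  64a + 16b + 4c + d = -316
  125a + 25b + 5c + d = -615
Solving the system yields a = -5, b = 1, c = -3, d = 0.
So q(t) = -5t^3 + t^2 - 3t.
Check: q(4) = -316. ✓

q(t) = -5t^3 + t^2 - 3t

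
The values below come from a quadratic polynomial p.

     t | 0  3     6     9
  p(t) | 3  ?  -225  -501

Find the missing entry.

The 3 known points determine the degree-2 polynomial uniquely.
Write p(t) = at^2 + bt + c. Substituting each data point gives a linear system:
  c = 3
  36a + 6b + c = -225
  81a + 9b + c = -501
Solving the system yields a = -6, b = -2, c = 3.
So p(t) = -6t^2 - 2t + 3.
Then p(3) = -57.

-57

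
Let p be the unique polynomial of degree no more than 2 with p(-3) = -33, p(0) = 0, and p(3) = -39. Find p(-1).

-3

Forward differences of the values at x = -3, 0, 3:
  p  : -33  0  -39
  Δ  : 33  -39
  Δ^2: -72
The second differences are constant, confirming degree 2.
Interpolating (Newton forward form) and evaluating at x = -1 gives p(-1) = -3.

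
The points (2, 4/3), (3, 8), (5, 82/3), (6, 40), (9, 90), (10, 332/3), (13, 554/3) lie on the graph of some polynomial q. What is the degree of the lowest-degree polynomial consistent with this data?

Divided differences on the nodes 2, 3, 5, 6, 9, 10, 13:
  order 0: 4/3  8  82/3  40  90  332/3  554/3
  order 1: 20/3  29/3  38/3  50/3  62/3  74/3
  order 2: 1  1  1  1  1
  order 3: 0  0  0  0
  order 4: 0  0  0
  order 5: 0  0
  order 6: 0
The order-2 divided differences are all 1 (nonzero) and every higher order vanishes, so the data lies on a polynomial of degree exactly 2.

2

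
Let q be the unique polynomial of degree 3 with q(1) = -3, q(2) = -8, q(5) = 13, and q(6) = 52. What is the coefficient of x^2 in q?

-5

Write q(x) = ax^3 + bx^2 + cx + d. Substituting each data point gives a linear system:
  a + b + c + d = -3
  8a + 4b + 2c + d = -8
  125a + 25b + 5c + d = 13
  216a + 36b + 6c + d = 52
Solving the system yields a = 1, b = -5, c = 3, d = -2.
So q(x) = x³ - 5x² + 3x - 2.
The coefficient of x^2 is -5.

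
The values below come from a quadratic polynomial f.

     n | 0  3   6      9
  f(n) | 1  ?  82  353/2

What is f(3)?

47/2

On equispaced nodes a degree-2 polynomial has vanishing third forward difference, so
  - f(0) + 3·f(3) - 3·f(6) + f(9) = 0.
Substituting the known values and solving for f(3):
  3·f(3) = 141/2
  f(3) = 47/2.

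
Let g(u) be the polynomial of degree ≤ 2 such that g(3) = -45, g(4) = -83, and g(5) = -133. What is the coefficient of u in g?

4

Write g(u) = au^2 + bu + c. Substituting each data point gives a linear system:
  9a + 3b + c = -45
  16a + 4b + c = -83
  25a + 5b + c = -133
Solving the system yields a = -6, b = 4, c = -3.
So g(u) = -6u^2 + 4u - 3.
The coefficient of u is 4.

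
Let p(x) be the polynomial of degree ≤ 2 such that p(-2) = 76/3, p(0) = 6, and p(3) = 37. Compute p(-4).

230/3

Write p(x) = ax^2 + bx + c. Substituting each data point gives a linear system:
  4a - 2b + c = 76/3
  c = 6
  9a + 3b + c = 37
Solving the system yields a = 4, b = -5/3, c = 6.
So p(x) = 4x^2 - (5/3)x + 6.
Then p(-4) = 230/3.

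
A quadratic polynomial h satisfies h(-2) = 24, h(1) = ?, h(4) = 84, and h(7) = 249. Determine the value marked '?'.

On equispaced nodes a degree-2 polynomial has vanishing third forward difference, so
  - h(-2) + 3·h(1) - 3·h(4) + h(7) = 0.
Substituting the known values and solving for h(1):
  3·h(1) = 27
  h(1) = 9.

9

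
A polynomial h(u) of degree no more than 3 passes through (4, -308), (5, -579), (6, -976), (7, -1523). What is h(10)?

Write h(u) = au^3 + bu^2 + cu + d. Substituting each data point gives a linear system:
  64a + 16b + 4c + d = -308
  125a + 25b + 5c + d = -579
  216a + 36b + 6c + d = -976
  343a + 49b + 7c + d = -1523
Solving the system yields a = -4, b = -3, c = 0, d = -4.
So h(u) = -4u^3 - 3u^2 - 4.
Then h(10) = -4304.

-4304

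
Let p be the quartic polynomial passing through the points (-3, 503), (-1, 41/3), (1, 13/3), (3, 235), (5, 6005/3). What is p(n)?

Write p(n) = an^4 + bn^3 + cn^2 + dn + e. Substituting each data point gives a linear system:
  81a - 27b + 9c - 3d + e = 503
  a - b + c - d + e = 41/3
  a + b + c + d + e = 13/3
  81a + 27b + 9c + 3d + e = 235
  625a + 125b + 25c + 5d + e = 6005/3
Solving the system yields a = 4, b = -5, c = 5, d = 1/3, e = 0.
So p(n) = 4n^4 - 5n^3 + 5n^2 + (1/3)n.
Check: p(-1) = 41/3. ✓

p(n) = 4n^4 - 5n^3 + 5n^2 + (1/3)n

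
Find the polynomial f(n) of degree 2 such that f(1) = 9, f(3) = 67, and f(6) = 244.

Write f(n) = an^2 + bn + c. Substituting each data point gives a linear system:
  a + b + c = 9
  9a + 3b + c = 67
  36a + 6b + c = 244
Solving the system yields a = 6, b = 5, c = -2.
So f(n) = 6n^2 + 5n - 2.
Check: f(3) = 67. ✓

f(n) = 6n^2 + 5n - 2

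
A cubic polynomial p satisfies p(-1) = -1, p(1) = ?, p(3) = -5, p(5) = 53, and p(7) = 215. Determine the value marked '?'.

-7

The 4 known points determine the degree-3 polynomial uniquely.
Write p(n) = an^3 + bn^2 + cn + d. Substituting each data point gives a linear system:
  -a + b - c + d = -1
  27a + 9b + 3c + d = -5
  125a + 25b + 5c + d = 53
  343a + 49b + 7c + d = 215
Solving the system yields a = 1, b = -2, c = -4, d = -2.
So p(n) = n^3 - 2n^2 - 4n - 2.
Then p(1) = -7.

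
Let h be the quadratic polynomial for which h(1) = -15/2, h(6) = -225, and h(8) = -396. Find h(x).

Write h(x) = ax^2 + bx + c. Substituting each data point gives a linear system:
  a + b + c = -15/2
  36a + 6b + c = -225
  64a + 8b + c = -396
Solving the system yields a = -6, b = -3/2, c = 0.
So h(x) = -6x^2 - (3/2)x.
Check: h(8) = -396. ✓

h(x) = -6x^2 - (3/2)x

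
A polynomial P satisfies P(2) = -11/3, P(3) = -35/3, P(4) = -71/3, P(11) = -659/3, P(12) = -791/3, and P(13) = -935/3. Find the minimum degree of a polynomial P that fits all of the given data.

2

Divided differences on the nodes 2, 3, 4, 11, 12, 13:
  order 0: -11/3  -35/3  -71/3  -659/3  -791/3  -935/3
  order 1: -8  -12  -28  -44  -48
  order 2: -2  -2  -2  -2
  order 3: 0  0  0
  order 4: 0  0
  order 5: 0
The order-2 divided differences are all -2 (nonzero) and every higher order vanishes, so the data lies on a polynomial of degree exactly 2.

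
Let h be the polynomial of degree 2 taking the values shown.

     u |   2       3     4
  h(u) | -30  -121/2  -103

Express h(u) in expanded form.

h(u) = -6u^2 - (1/2)u - 5

Using the Lagrange interpolation formula with nodes 2, 3, 4:
  L_0(u) = (u - 3)(u - 4) / 2
  L_1(u) = (u - 2)(u - 4) / -1
  L_2(u) = (u - 2)(u - 3) / 2
Then h(u) = -30·L_0(u) - 121/2·L_1(u) - 103·L_2(u).
Expanding and collecting terms gives h(u) = -6u² - (1/2)u - 5.
Check: h(3) = -121/2. ✓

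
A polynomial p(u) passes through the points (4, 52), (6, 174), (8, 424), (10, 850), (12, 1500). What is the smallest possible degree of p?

3

Forward differences of the values at u = 4, 6, 8, 10, 12:
  p  : 52  174  424  850  1500
  Δ  : 122  250  426  650
  Δ^2: 128  176  224
  Δ^3: 48  48
  Δ^4: 0
The third differences are constant (48) and nonzero, while all higher differences vanish, so the minimal degree is 3.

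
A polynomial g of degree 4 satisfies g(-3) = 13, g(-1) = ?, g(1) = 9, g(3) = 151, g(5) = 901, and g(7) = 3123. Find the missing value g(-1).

The 5 known points determine the degree-4 polynomial uniquely.
Write g(s) = as^4 + bs^3 + cs^2 + ds + e. Substituting each data point gives a linear system:
  81a - 27b + 9c - 3d + e = 13
  a + b + c + d + e = 9
  81a + 27b + 9c + 3d + e = 151
  625a + 125b + 25c + 5d + e = 901
  2401a + 343b + 49c + 7d + e = 3123
Solving the system yields a = 1, b = 2, c = 0, d = 5, e = 1.
So g(s) = s^4 + 2s^3 + 5s + 1.
Then g(-1) = -5.

-5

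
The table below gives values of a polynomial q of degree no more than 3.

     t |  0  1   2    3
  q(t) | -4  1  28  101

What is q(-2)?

Write q(t) = at^3 + bt^2 + ct + d. Substituting each data point gives a linear system:
  d = -4
  a + b + c + d = 1
  8a + 4b + 2c + d = 28
  27a + 9b + 3c + d = 101
Solving the system yields a = 4, b = -1, c = 2, d = -4.
So q(t) = 4t^3 - t^2 + 2t - 4.
Then q(-2) = -44.

-44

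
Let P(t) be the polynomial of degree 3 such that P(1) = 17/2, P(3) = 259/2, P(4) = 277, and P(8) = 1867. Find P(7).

Write P(t) = at^3 + bt^2 + ct + d. Substituting each data point gives a linear system:
  a + b + c + d = 17/2
  27a + 9b + 3c + d = 259/2
  64a + 16b + 4c + d = 277
  512a + 64b + 8c + d = 1867
Solving the system yields a = 3, b = 5, c = 3/2, d = -1.
So P(t) = 3t^3 + 5t^2 + (3/2)t - 1.
Then P(7) = 2567/2.

2567/2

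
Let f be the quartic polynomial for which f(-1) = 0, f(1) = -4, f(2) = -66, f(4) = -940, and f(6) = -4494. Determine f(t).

Write f(t) = at^4 + bt^3 + ct^2 + dt + e. Substituting each data point gives a linear system:
  a - b + c - d + e = 0
  a + b + c + d + e = -4
  16a + 8b + 4c + 2d + e = -66
  256a + 64b + 16c + 4d + e = -940
  1296a + 216b + 36c + 6d + e = -4494
Solving the system yields a = -3, b = -3, c = 1, d = 1, e = 0.
So f(t) = -3t^4 - 3t^3 + t^2 + t.
Check: f(-1) = 0. ✓

f(t) = -3t^4 - 3t^3 + t^2 + t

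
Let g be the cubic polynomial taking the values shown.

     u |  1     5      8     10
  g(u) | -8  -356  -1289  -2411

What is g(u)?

Using the Lagrange interpolation formula with nodes 1, 5, 8, 10:
  L_0(u) = (u - 5)(u - 8)(u - 10) / -252
  L_1(u) = (u - 1)(u - 8)(u - 10) / 60
  L_2(u) = (u - 1)(u - 5)(u - 10) / -42
  L_3(u) = (u - 1)(u - 5)(u - 8) / 90
Then g(u) = -8·L_0(u) - 356·L_1(u) - 1289·L_2(u) - 2411·L_3(u).
Expanding and collecting terms gives g(u) = -2u^3 - 4u^2 - u - 1.
Check: g(10) = -2411. ✓

g(u) = -2u^3 - 4u^2 - u - 1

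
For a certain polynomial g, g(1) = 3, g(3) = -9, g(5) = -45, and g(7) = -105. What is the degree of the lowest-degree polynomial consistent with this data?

Forward differences of the values at s = 1, 3, 5, 7:
  g  : 3  -9  -45  -105
  Δ  : -12  -36  -60
  Δ^2: -24  -24
  Δ^3: 0
The second differences are constant (-24) and nonzero, while all higher differences vanish, so the minimal degree is 2.

2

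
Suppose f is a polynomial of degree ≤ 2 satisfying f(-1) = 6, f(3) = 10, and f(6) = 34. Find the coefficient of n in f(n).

-1

Write f(n) = an^2 + bn + c. Substituting each data point gives a linear system:
  a - b + c = 6
  9a + 3b + c = 10
  36a + 6b + c = 34
Solving the system yields a = 1, b = -1, c = 4.
So f(n) = n^2 - n + 4.
The coefficient of n is -1.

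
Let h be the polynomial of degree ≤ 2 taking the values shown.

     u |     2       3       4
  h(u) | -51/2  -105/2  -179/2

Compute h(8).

-675/2

Write h(u) = au^2 + bu + c. Substituting each data point gives a linear system:
  4a + 2b + c = -51/2
  9a + 3b + c = -105/2
  16a + 4b + c = -179/2
Solving the system yields a = -5, b = -2, c = -3/2.
So h(u) = -5u^2 - 2u - 3/2.
Then h(8) = -675/2.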